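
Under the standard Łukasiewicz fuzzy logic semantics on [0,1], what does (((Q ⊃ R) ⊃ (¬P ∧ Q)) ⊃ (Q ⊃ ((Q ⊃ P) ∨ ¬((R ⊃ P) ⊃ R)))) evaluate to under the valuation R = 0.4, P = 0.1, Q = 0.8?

(Q ⊃ R): min(1, 1 − 0.8 + 0.4) = 0.6
¬P: Łukasiewicz ¬ gives 1 − 0.1 = 0.9
(¬P ∧ Q) = min(0.9, 0.8) = 0.8
((Q ⊃ R) ⊃ (¬P ∧ Q)): min(1, 1 − 0.6 + 0.8) = 1
(Q ⊃ P): min(1, 1 − 0.8 + 0.1) = 0.3
(R ⊃ P): min(1, 1 − 0.4 + 0.1) = 0.7
((R ⊃ P) ⊃ R): min(1, 1 − 0.7 + 0.4) = 0.7
¬((R ⊃ P) ⊃ R): Łukasiewicz ¬ gives 1 − 0.7 = 0.3
((Q ⊃ P) ∨ ¬((R ⊃ P) ⊃ R)) = max(0.3, 0.3) = 0.3
(Q ⊃ ((Q ⊃ P) ∨ ¬((R ⊃ P) ⊃ R))): min(1, 1 − 0.8 + 0.3) = 0.5
(((Q ⊃ R) ⊃ (¬P ∧ Q)) ⊃ (Q ⊃ ((Q ⊃ P) ∨ ¬((R ⊃ P) ⊃ R)))): min(1, 1 − 1 + 0.5) = 0.5

0.50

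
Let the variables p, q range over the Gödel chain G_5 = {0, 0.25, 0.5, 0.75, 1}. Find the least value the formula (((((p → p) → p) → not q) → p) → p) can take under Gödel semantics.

The minimum is attained at p = 0.25, q = 0.25:
  (p → p): 0.25 ≤ 0.25, so result = 1
  ((p → p) → p): 1 > 0.25, so result = 0.25
  not q: Gödel ¬ of 0.25 = 0 (operand ≠ 0)
  (((p → p) → p) → not q): 0.25 > 0, so result = 0
  ((((p → p) → p) → not q) → p): 0 ≤ 0.25, so result = 1
  (((((p → p) → p) → not q) → p) → p): 1 > 0.25, so result = 0.25
Checking all 25 assignments confirms none give a value below 0.25.

0.25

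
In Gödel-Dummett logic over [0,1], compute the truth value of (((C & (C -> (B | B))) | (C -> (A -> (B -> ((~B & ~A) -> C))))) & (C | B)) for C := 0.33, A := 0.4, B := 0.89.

(B | B) = max(0.89, 0.89) = 0.89
(C -> (B | B)): 0.33 ≤ 0.89, so result = 1
(C & (C -> (B | B))) = min(0.33, 1) = 0.33
~B: Gödel ¬ of 0.89 = 0 (operand ≠ 0)
~A: Gödel ¬ of 0.4 = 0 (operand ≠ 0)
(~B & ~A) = min(0, 0) = 0
((~B & ~A) -> C): 0 ≤ 0.33, so result = 1
(B -> ((~B & ~A) -> C)): 0.89 ≤ 1, so result = 1
(A -> (B -> ((~B & ~A) -> C))): 0.4 ≤ 1, so result = 1
(C -> (A -> (B -> ((~B & ~A) -> C)))): 0.33 ≤ 1, so result = 1
((C & (C -> (B | B))) | (C -> (A -> (B -> ((~B & ~A) -> C))))) = max(0.33, 1) = 1
(C | B) = max(0.33, 0.89) = 0.89
(((C & (C -> (B | B))) | (C -> (A -> (B -> ((~B & ~A) -> C))))) & (C | B)) = min(1, 0.89) = 0.89

0.89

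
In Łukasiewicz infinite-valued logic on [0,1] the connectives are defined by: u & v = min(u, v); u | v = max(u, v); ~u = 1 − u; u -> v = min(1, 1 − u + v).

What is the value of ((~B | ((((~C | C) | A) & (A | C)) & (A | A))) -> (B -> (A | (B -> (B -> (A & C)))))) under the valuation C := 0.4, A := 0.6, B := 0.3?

~B: Łukasiewicz ¬ gives 1 − 0.3 = 0.7
~C: Łukasiewicz ¬ gives 1 − 0.4 = 0.6
(~C | C) = max(0.6, 0.4) = 0.6
((~C | C) | A) = max(0.6, 0.6) = 0.6
(A | C) = max(0.6, 0.4) = 0.6
(((~C | C) | A) & (A | C)) = min(0.6, 0.6) = 0.6
(A | A) = max(0.6, 0.6) = 0.6
((((~C | C) | A) & (A | C)) & (A | A)) = min(0.6, 0.6) = 0.6
(~B | ((((~C | C) | A) & (A | C)) & (A | A))) = max(0.7, 0.6) = 0.7
(A & C) = min(0.6, 0.4) = 0.4
(B -> (A & C)): min(1, 1 − 0.3 + 0.4) = 1
(B -> (B -> (A & C))): min(1, 1 − 0.3 + 1) = 1
(A | (B -> (B -> (A & C)))) = max(0.6, 1) = 1
(B -> (A | (B -> (B -> (A & C))))): min(1, 1 − 0.3 + 1) = 1
((~B | ((((~C | C) | A) & (A | C)) & (A | A))) -> (B -> (A | (B -> (B -> (A & C)))))): min(1, 1 − 0.7 + 1) = 1

1.00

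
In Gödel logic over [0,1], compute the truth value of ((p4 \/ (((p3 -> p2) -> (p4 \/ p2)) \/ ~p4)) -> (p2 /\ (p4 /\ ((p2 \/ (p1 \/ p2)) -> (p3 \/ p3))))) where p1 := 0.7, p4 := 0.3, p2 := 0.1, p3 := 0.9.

(p3 -> p2): 0.9 > 0.1, so result = 0.1
(p4 \/ p2) = max(0.3, 0.1) = 0.3
((p3 -> p2) -> (p4 \/ p2)): 0.1 ≤ 0.3, so result = 1
~p4: Gödel ¬ of 0.3 = 0 (operand ≠ 0)
(((p3 -> p2) -> (p4 \/ p2)) \/ ~p4) = max(1, 0) = 1
(p4 \/ (((p3 -> p2) -> (p4 \/ p2)) \/ ~p4)) = max(0.3, 1) = 1
(p1 \/ p2) = max(0.7, 0.1) = 0.7
(p2 \/ (p1 \/ p2)) = max(0.1, 0.7) = 0.7
(p3 \/ p3) = max(0.9, 0.9) = 0.9
((p2 \/ (p1 \/ p2)) -> (p3 \/ p3)): 0.7 ≤ 0.9, so result = 1
(p4 /\ ((p2 \/ (p1 \/ p2)) -> (p3 \/ p3))) = min(0.3, 1) = 0.3
(p2 /\ (p4 /\ ((p2 \/ (p1 \/ p2)) -> (p3 \/ p3)))) = min(0.1, 0.3) = 0.1
((p4 \/ (((p3 -> p2) -> (p4 \/ p2)) \/ ~p4)) -> (p2 /\ (p4 /\ ((p2 \/ (p1 \/ p2)) -> (p3 \/ p3))))): 1 > 0.1, so result = 0.1

0.10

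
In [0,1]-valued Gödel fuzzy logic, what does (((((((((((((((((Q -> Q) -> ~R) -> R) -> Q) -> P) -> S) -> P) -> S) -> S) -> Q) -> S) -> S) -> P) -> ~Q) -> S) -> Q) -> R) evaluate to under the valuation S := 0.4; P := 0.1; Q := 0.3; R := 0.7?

(Q -> Q): 0.3 ≤ 0.3, so result = 1
~R: Gödel ¬ of 0.7 = 0 (operand ≠ 0)
((Q -> Q) -> ~R): 1 > 0, so result = 0
(((Q -> Q) -> ~R) -> R): 0 ≤ 0.7, so result = 1
((((Q -> Q) -> ~R) -> R) -> Q): 1 > 0.3, so result = 0.3
(((((Q -> Q) -> ~R) -> R) -> Q) -> P): 0.3 > 0.1, so result = 0.1
((((((Q -> Q) -> ~R) -> R) -> Q) -> P) -> S): 0.1 ≤ 0.4, so result = 1
(((((((Q -> Q) -> ~R) -> R) -> Q) -> P) -> S) -> P): 1 > 0.1, so result = 0.1
((((((((Q -> Q) -> ~R) -> R) -> Q) -> P) -> S) -> P) -> S): 0.1 ≤ 0.4, so result = 1
(((((((((Q -> Q) -> ~R) -> R) -> Q) -> P) -> S) -> P) -> S) -> S): 1 > 0.4, so result = 0.4
((((((((((Q -> Q) -> ~R) -> R) -> Q) -> P) -> S) -> P) -> S) -> S) -> Q): 0.4 > 0.3, so result = 0.3
(((((((((((Q -> Q) -> ~R) -> R) -> Q) -> P) -> S) -> P) -> S) -> S) -> Q) -> S): 0.3 ≤ 0.4, so result = 1
((((((((((((Q -> Q) -> ~R) -> R) -> Q) -> P) -> S) -> P) -> S) -> S) -> Q) -> S) -> S): 1 > 0.4, so result = 0.4
(((((((((((((Q -> Q) -> ~R) -> R) -> Q) -> P) -> S) -> P) -> S) -> S) -> Q) -> S) -> S) -> P): 0.4 > 0.1, so result = 0.1
~Q: Gödel ¬ of 0.3 = 0 (operand ≠ 0)
((((((((((((((Q -> Q) -> ~R) -> R) -> Q) -> P) -> S) -> P) -> S) -> S) -> Q) -> S) -> S) -> P) -> ~Q): 0.1 > 0, so result = 0
(((((((((((((((Q -> Q) -> ~R) -> R) -> Q) -> P) -> S) -> P) -> S) -> S) -> Q) -> S) -> S) -> P) -> ~Q) -> S): 0 ≤ 0.4, so result = 1
((((((((((((((((Q -> Q) -> ~R) -> R) -> Q) -> P) -> S) -> P) -> S) -> S) -> Q) -> S) -> S) -> P) -> ~Q) -> S) -> Q): 1 > 0.3, so result = 0.3
(((((((((((((((((Q -> Q) -> ~R) -> R) -> Q) -> P) -> S) -> P) -> S) -> S) -> Q) -> S) -> S) -> P) -> ~Q) -> S) -> Q) -> R): 0.3 ≤ 0.7, so result = 1

1.00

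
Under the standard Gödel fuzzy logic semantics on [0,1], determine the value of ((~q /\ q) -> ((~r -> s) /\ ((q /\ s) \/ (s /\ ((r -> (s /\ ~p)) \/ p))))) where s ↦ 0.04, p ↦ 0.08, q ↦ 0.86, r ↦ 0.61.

~q: Gödel ¬ of 0.86 = 0 (operand ≠ 0)
(~q /\ q) = min(0, 0.86) = 0
~r: Gödel ¬ of 0.61 = 0 (operand ≠ 0)
(~r -> s): 0 ≤ 0.04, so result = 1
(q /\ s) = min(0.86, 0.04) = 0.04
~p: Gödel ¬ of 0.08 = 0 (operand ≠ 0)
(s /\ ~p) = min(0.04, 0) = 0
(r -> (s /\ ~p)): 0.61 > 0, so result = 0
((r -> (s /\ ~p)) \/ p) = max(0, 0.08) = 0.08
(s /\ ((r -> (s /\ ~p)) \/ p)) = min(0.04, 0.08) = 0.04
((q /\ s) \/ (s /\ ((r -> (s /\ ~p)) \/ p))) = max(0.04, 0.04) = 0.04
((~r -> s) /\ ((q /\ s) \/ (s /\ ((r -> (s /\ ~p)) \/ p)))) = min(1, 0.04) = 0.04
((~q /\ q) -> ((~r -> s) /\ ((q /\ s) \/ (s /\ ((r -> (s /\ ~p)) \/ p))))): 0 ≤ 0.04, so result = 1

1.00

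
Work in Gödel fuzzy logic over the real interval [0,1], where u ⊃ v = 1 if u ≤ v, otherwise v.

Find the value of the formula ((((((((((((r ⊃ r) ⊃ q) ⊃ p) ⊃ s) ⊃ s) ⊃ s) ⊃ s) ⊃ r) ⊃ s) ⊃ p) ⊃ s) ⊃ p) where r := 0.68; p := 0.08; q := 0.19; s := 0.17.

0.08

(r ⊃ r): 0.68 ≤ 0.68, so result = 1
((r ⊃ r) ⊃ q): 1 > 0.19, so result = 0.19
(((r ⊃ r) ⊃ q) ⊃ p): 0.19 > 0.08, so result = 0.08
((((r ⊃ r) ⊃ q) ⊃ p) ⊃ s): 0.08 ≤ 0.17, so result = 1
(((((r ⊃ r) ⊃ q) ⊃ p) ⊃ s) ⊃ s): 1 > 0.17, so result = 0.17
((((((r ⊃ r) ⊃ q) ⊃ p) ⊃ s) ⊃ s) ⊃ s): 0.17 ≤ 0.17, so result = 1
(((((((r ⊃ r) ⊃ q) ⊃ p) ⊃ s) ⊃ s) ⊃ s) ⊃ s): 1 > 0.17, so result = 0.17
((((((((r ⊃ r) ⊃ q) ⊃ p) ⊃ s) ⊃ s) ⊃ s) ⊃ s) ⊃ r): 0.17 ≤ 0.68, so result = 1
(((((((((r ⊃ r) ⊃ q) ⊃ p) ⊃ s) ⊃ s) ⊃ s) ⊃ s) ⊃ r) ⊃ s): 1 > 0.17, so result = 0.17
((((((((((r ⊃ r) ⊃ q) ⊃ p) ⊃ s) ⊃ s) ⊃ s) ⊃ s) ⊃ r) ⊃ s) ⊃ p): 0.17 > 0.08, so result = 0.08
(((((((((((r ⊃ r) ⊃ q) ⊃ p) ⊃ s) ⊃ s) ⊃ s) ⊃ s) ⊃ r) ⊃ s) ⊃ p) ⊃ s): 0.08 ≤ 0.17, so result = 1
((((((((((((r ⊃ r) ⊃ q) ⊃ p) ⊃ s) ⊃ s) ⊃ s) ⊃ s) ⊃ r) ⊃ s) ⊃ p) ⊃ s) ⊃ p): 1 > 0.08, so result = 0.08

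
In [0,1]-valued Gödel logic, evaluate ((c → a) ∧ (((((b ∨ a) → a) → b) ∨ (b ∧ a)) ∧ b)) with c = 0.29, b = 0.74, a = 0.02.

(c → a): 0.29 > 0.02, so result = 0.02
(b ∨ a) = max(0.74, 0.02) = 0.74
((b ∨ a) → a): 0.74 > 0.02, so result = 0.02
(((b ∨ a) → a) → b): 0.02 ≤ 0.74, so result = 1
(b ∧ a) = min(0.74, 0.02) = 0.02
((((b ∨ a) → a) → b) ∨ (b ∧ a)) = max(1, 0.02) = 1
(((((b ∨ a) → a) → b) ∨ (b ∧ a)) ∧ b) = min(1, 0.74) = 0.74
((c → a) ∧ (((((b ∨ a) → a) → b) ∨ (b ∧ a)) ∧ b)) = min(0.02, 0.74) = 0.02

0.02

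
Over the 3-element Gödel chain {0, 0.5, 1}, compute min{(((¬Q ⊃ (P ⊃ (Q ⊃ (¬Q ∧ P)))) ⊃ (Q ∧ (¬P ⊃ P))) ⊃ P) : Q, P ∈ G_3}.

0.50

The minimum is attained at Q = 1, P = 0.5:
  ¬Q: Gödel ¬ of 1 = 0 (operand ≠ 0)
  ¬Q: Gödel ¬ of 1 = 0 (operand ≠ 0)
  (¬Q ∧ P) = min(0, 0.5) = 0
  (Q ⊃ (¬Q ∧ P)): 1 > 0, so result = 0
  (P ⊃ (Q ⊃ (¬Q ∧ P))): 0.5 > 0, so result = 0
  (¬Q ⊃ (P ⊃ (Q ⊃ (¬Q ∧ P)))): 0 ≤ 0, so result = 1
  ¬P: Gödel ¬ of 0.5 = 0 (operand ≠ 0)
  (¬P ⊃ P): 0 ≤ 0.5, so result = 1
  (Q ∧ (¬P ⊃ P)) = min(1, 1) = 1
  ((¬Q ⊃ (P ⊃ (Q ⊃ (¬Q ∧ P)))) ⊃ (Q ∧ (¬P ⊃ P))): 1 ≤ 1, so result = 1
  (((¬Q ⊃ (P ⊃ (Q ⊃ (¬Q ∧ P)))) ⊃ (Q ∧ (¬P ⊃ P))) ⊃ P): 1 > 0.5, so result = 0.5
Checking all 9 assignments confirms none give a value below 0.50.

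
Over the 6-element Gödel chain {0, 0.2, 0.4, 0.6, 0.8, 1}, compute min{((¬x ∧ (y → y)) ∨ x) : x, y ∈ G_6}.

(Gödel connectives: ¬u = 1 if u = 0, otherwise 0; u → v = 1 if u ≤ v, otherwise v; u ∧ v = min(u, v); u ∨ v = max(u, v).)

0.20

The minimum is attained at x = 0.2, y = 0:
  ¬x: Gödel ¬ of 0.2 = 0 (operand ≠ 0)
  (y → y): 0 ≤ 0, so result = 1
  (¬x ∧ (y → y)) = min(0, 1) = 0
  ((¬x ∧ (y → y)) ∨ x) = max(0, 0.2) = 0.2
Checking all 36 assignments confirms none give a value below 0.20.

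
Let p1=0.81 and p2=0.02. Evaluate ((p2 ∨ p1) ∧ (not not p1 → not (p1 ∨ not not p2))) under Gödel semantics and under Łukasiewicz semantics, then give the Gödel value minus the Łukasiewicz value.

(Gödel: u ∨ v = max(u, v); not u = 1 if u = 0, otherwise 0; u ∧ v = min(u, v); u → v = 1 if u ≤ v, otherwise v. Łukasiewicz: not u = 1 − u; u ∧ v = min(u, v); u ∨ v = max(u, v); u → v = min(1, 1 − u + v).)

-0.38

Gödel evaluation:
  (p2 ∨ p1) = max(0.02, 0.81) = 0.81
  not p1: Gödel ¬ of 0.81 = 0 (operand ≠ 0)
  not not p1: Gödel ¬ of 0 = 1 (operand is 0)
  not p2: Gödel ¬ of 0.02 = 0 (operand ≠ 0)
  not not p2: Gödel ¬ of 0 = 1 (operand is 0)
  (p1 ∨ not not p2) = max(0.81, 1) = 1
  not (p1 ∨ not not p2): Gödel ¬ of 1 = 0 (operand ≠ 0)
  (not not p1 → not (p1 ∨ not not p2)): 1 > 0, so result = 0
  ((p2 ∨ p1) ∧ (not not p1 → not (p1 ∨ not not p2))) = min(0.81, 0) = 0
  Gödel value = 0
Łukasiewicz evaluation:
  (p2 ∨ p1) = max(0.02, 0.81) = 0.81
  not p1: Łukasiewicz ¬ gives 1 − 0.81 = 0.19
  not not p1: Łukasiewicz ¬ gives 1 − 0.19 = 0.81
  not p2: Łukasiewicz ¬ gives 1 − 0.02 = 0.98
  not not p2: Łukasiewicz ¬ gives 1 − 0.98 = 0.02
  (p1 ∨ not not p2) = max(0.81, 0.02) = 0.81
  not (p1 ∨ not not p2): Łukasiewicz ¬ gives 1 − 0.81 = 0.19
  (not not p1 → not (p1 ∨ not not p2)): min(1, 1 − 0.81 + 0.19) = 0.38
  ((p2 ∨ p1) ∧ (not not p1 → not (p1 ∨ not not p2))) = min(0.81, 0.38) = 0.38
  Łukasiewicz value = 0.38
Difference: 0 − 0.38 = -0.38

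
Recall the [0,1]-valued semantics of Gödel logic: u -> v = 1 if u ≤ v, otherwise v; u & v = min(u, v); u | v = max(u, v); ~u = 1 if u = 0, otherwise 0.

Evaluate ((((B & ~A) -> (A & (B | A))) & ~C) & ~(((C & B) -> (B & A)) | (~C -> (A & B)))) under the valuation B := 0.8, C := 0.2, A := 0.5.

~A: Gödel ¬ of 0.5 = 0 (operand ≠ 0)
(B & ~A) = min(0.8, 0) = 0
(B | A) = max(0.8, 0.5) = 0.8
(A & (B | A)) = min(0.5, 0.8) = 0.5
((B & ~A) -> (A & (B | A))): 0 ≤ 0.5, so result = 1
~C: Gödel ¬ of 0.2 = 0 (operand ≠ 0)
(((B & ~A) -> (A & (B | A))) & ~C) = min(1, 0) = 0
(C & B) = min(0.2, 0.8) = 0.2
(B & A) = min(0.8, 0.5) = 0.5
((C & B) -> (B & A)): 0.2 ≤ 0.5, so result = 1
~C: Gödel ¬ of 0.2 = 0 (operand ≠ 0)
(A & B) = min(0.5, 0.8) = 0.5
(~C -> (A & B)): 0 ≤ 0.5, so result = 1
(((C & B) -> (B & A)) | (~C -> (A & B))) = max(1, 1) = 1
~(((C & B) -> (B & A)) | (~C -> (A & B))): Gödel ¬ of 1 = 0 (operand ≠ 0)
((((B & ~A) -> (A & (B | A))) & ~C) & ~(((C & B) -> (B & A)) | (~C -> (A & B)))) = min(0, 0) = 0

0.00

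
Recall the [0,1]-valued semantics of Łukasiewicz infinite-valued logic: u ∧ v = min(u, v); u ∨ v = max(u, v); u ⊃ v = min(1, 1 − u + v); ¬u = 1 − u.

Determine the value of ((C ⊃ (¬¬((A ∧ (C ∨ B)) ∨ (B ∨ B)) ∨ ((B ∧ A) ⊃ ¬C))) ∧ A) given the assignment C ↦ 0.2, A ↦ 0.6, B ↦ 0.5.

0.60

(C ∨ B) = max(0.2, 0.5) = 0.5
(A ∧ (C ∨ B)) = min(0.6, 0.5) = 0.5
(B ∨ B) = max(0.5, 0.5) = 0.5
((A ∧ (C ∨ B)) ∨ (B ∨ B)) = max(0.5, 0.5) = 0.5
¬((A ∧ (C ∨ B)) ∨ (B ∨ B)): Łukasiewicz ¬ gives 1 − 0.5 = 0.5
¬¬((A ∧ (C ∨ B)) ∨ (B ∨ B)): Łukasiewicz ¬ gives 1 − 0.5 = 0.5
(B ∧ A) = min(0.5, 0.6) = 0.5
¬C: Łukasiewicz ¬ gives 1 − 0.2 = 0.8
((B ∧ A) ⊃ ¬C): min(1, 1 − 0.5 + 0.8) = 1
(¬¬((A ∧ (C ∨ B)) ∨ (B ∨ B)) ∨ ((B ∧ A) ⊃ ¬C)) = max(0.5, 1) = 1
(C ⊃ (¬¬((A ∧ (C ∨ B)) ∨ (B ∨ B)) ∨ ((B ∧ A) ⊃ ¬C))): min(1, 1 − 0.2 + 1) = 1
((C ⊃ (¬¬((A ∧ (C ∨ B)) ∨ (B ∨ B)) ∨ ((B ∧ A) ⊃ ¬C))) ∧ A) = min(1, 0.6) = 0.6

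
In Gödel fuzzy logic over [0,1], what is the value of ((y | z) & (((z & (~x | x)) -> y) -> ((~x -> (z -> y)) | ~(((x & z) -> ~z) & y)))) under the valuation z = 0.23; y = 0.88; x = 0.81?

(y | z) = max(0.88, 0.23) = 0.88
~x: Gödel ¬ of 0.81 = 0 (operand ≠ 0)
(~x | x) = max(0, 0.81) = 0.81
(z & (~x | x)) = min(0.23, 0.81) = 0.23
((z & (~x | x)) -> y): 0.23 ≤ 0.88, so result = 1
~x: Gödel ¬ of 0.81 = 0 (operand ≠ 0)
(z -> y): 0.23 ≤ 0.88, so result = 1
(~x -> (z -> y)): 0 ≤ 1, so result = 1
(x & z) = min(0.81, 0.23) = 0.23
~z: Gödel ¬ of 0.23 = 0 (operand ≠ 0)
((x & z) -> ~z): 0.23 > 0, so result = 0
(((x & z) -> ~z) & y) = min(0, 0.88) = 0
~(((x & z) -> ~z) & y): Gödel ¬ of 0 = 1 (operand is 0)
((~x -> (z -> y)) | ~(((x & z) -> ~z) & y)) = max(1, 1) = 1
(((z & (~x | x)) -> y) -> ((~x -> (z -> y)) | ~(((x & z) -> ~z) & y))): 1 ≤ 1, so result = 1
((y | z) & (((z & (~x | x)) -> y) -> ((~x -> (z -> y)) | ~(((x & z) -> ~z) & y)))) = min(0.88, 1) = 0.88

0.88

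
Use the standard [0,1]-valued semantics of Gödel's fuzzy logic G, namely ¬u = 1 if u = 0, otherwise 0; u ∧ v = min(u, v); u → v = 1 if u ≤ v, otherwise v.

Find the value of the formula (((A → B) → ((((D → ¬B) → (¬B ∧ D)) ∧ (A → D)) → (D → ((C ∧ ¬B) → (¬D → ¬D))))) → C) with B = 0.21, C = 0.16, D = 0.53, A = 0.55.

(A → B): 0.55 > 0.21, so result = 0.21
¬B: Gödel ¬ of 0.21 = 0 (operand ≠ 0)
(D → ¬B): 0.53 > 0, so result = 0
¬B: Gödel ¬ of 0.21 = 0 (operand ≠ 0)
(¬B ∧ D) = min(0, 0.53) = 0
((D → ¬B) → (¬B ∧ D)): 0 ≤ 0, so result = 1
(A → D): 0.55 > 0.53, so result = 0.53
(((D → ¬B) → (¬B ∧ D)) ∧ (A → D)) = min(1, 0.53) = 0.53
¬B: Gödel ¬ of 0.21 = 0 (operand ≠ 0)
(C ∧ ¬B) = min(0.16, 0) = 0
¬D: Gödel ¬ of 0.53 = 0 (operand ≠ 0)
¬D: Gödel ¬ of 0.53 = 0 (operand ≠ 0)
(¬D → ¬D): 0 ≤ 0, so result = 1
((C ∧ ¬B) → (¬D → ¬D)): 0 ≤ 1, so result = 1
(D → ((C ∧ ¬B) → (¬D → ¬D))): 0.53 ≤ 1, so result = 1
((((D → ¬B) → (¬B ∧ D)) ∧ (A → D)) → (D → ((C ∧ ¬B) → (¬D → ¬D)))): 0.53 ≤ 1, so result = 1
((A → B) → ((((D → ¬B) → (¬B ∧ D)) ∧ (A → D)) → (D → ((C ∧ ¬B) → (¬D → ¬D))))): 0.21 ≤ 1, so result = 1
(((A → B) → ((((D → ¬B) → (¬B ∧ D)) ∧ (A → D)) → (D → ((C ∧ ¬B) → (¬D → ¬D))))) → C): 1 > 0.16, so result = 0.16

0.16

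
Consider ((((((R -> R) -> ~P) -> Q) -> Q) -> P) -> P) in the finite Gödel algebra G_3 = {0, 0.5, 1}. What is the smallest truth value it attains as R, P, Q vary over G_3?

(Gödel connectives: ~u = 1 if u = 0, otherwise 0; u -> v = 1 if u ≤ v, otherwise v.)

0.50

The minimum is attained at R = 0, P = 0.5, Q = 0:
  (R -> R): 0 ≤ 0, so result = 1
  ~P: Gödel ¬ of 0.5 = 0 (operand ≠ 0)
  ((R -> R) -> ~P): 1 > 0, so result = 0
  (((R -> R) -> ~P) -> Q): 0 ≤ 0, so result = 1
  ((((R -> R) -> ~P) -> Q) -> Q): 1 > 0, so result = 0
  (((((R -> R) -> ~P) -> Q) -> Q) -> P): 0 ≤ 0.5, so result = 1
  ((((((R -> R) -> ~P) -> Q) -> Q) -> P) -> P): 1 > 0.5, so result = 0.5
Checking all 27 assignments confirms none give a value below 0.50.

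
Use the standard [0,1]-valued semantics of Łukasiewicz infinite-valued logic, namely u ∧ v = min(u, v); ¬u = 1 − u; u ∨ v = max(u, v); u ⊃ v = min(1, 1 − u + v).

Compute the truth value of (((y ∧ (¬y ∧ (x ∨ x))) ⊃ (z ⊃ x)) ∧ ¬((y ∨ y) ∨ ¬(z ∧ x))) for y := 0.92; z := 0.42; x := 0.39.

¬y: Łukasiewicz ¬ gives 1 − 0.92 = 0.08
(x ∨ x) = max(0.39, 0.39) = 0.39
(¬y ∧ (x ∨ x)) = min(0.08, 0.39) = 0.08
(y ∧ (¬y ∧ (x ∨ x))) = min(0.92, 0.08) = 0.08
(z ⊃ x): min(1, 1 − 0.42 + 0.39) = 0.97
((y ∧ (¬y ∧ (x ∨ x))) ⊃ (z ⊃ x)): min(1, 1 − 0.08 + 0.97) = 1
(y ∨ y) = max(0.92, 0.92) = 0.92
(z ∧ x) = min(0.42, 0.39) = 0.39
¬(z ∧ x): Łukasiewicz ¬ gives 1 − 0.39 = 0.61
((y ∨ y) ∨ ¬(z ∧ x)) = max(0.92, 0.61) = 0.92
¬((y ∨ y) ∨ ¬(z ∧ x)): Łukasiewicz ¬ gives 1 − 0.92 = 0.08
(((y ∧ (¬y ∧ (x ∨ x))) ⊃ (z ⊃ x)) ∧ ¬((y ∨ y) ∨ ¬(z ∧ x))) = min(1, 0.08) = 0.08

0.08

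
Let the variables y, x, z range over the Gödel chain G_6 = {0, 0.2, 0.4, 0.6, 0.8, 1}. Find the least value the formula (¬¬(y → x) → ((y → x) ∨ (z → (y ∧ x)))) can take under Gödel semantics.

0.20

The minimum is attained at y = 0.4, x = 0.2, z = 0.4:
  (y → x): 0.4 > 0.2, so result = 0.2
  ¬(y → x): Gödel ¬ of 0.2 = 0 (operand ≠ 0)
  ¬¬(y → x): Gödel ¬ of 0 = 1 (operand is 0)
  (y → x): 0.4 > 0.2, so result = 0.2
  (y ∧ x) = min(0.4, 0.2) = 0.2
  (z → (y ∧ x)): 0.4 > 0.2, so result = 0.2
  ((y → x) ∨ (z → (y ∧ x))) = max(0.2, 0.2) = 0.2
  (¬¬(y → x) → ((y → x) ∨ (z → (y ∧ x)))): 1 > 0.2, so result = 0.2
Checking all 216 assignments confirms none give a value below 0.20.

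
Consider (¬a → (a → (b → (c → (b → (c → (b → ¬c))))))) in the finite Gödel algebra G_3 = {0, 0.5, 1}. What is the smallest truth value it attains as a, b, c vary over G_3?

1.00

Every assignment gives 1. For instance at a = 0, b = 0, c = 0:
  ¬a: Gödel ¬ of 0 = 1 (operand is 0)
  ¬c: Gödel ¬ of 0 = 1 (operand is 0)
  (b → ¬c): 0 ≤ 1, so result = 1
  (c → (b → ¬c)): 0 ≤ 1, so result = 1
  (b → (c → (b → ¬c))): 0 ≤ 1, so result = 1
  (c → (b → (c → (b → ¬c)))): 0 ≤ 1, so result = 1
  (b → (c → (b → (c → (b → ¬c))))): 0 ≤ 1, so result = 1
  (a → (b → (c → (b → (c → (b → ¬c)))))): 0 ≤ 1, so result = 1
  (¬a → (a → (b → (c → (b → (c → (b → ¬c))))))): 1 ≤ 1, so result = 1
All 27 assignments give value 1 — the formula is a G_3-tautology.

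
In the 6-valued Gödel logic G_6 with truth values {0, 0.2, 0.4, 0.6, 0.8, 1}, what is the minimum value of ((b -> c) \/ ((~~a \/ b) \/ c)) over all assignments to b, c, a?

The minimum is attained at b = 0.2, c = 0, a = 0:
  (b -> c): 0.2 > 0, so result = 0
  ~a: Gödel ¬ of 0 = 1 (operand is 0)
  ~~a: Gödel ¬ of 1 = 0 (operand ≠ 0)
  (~~a \/ b) = max(0, 0.2) = 0.2
  ((~~a \/ b) \/ c) = max(0.2, 0) = 0.2
  ((b -> c) \/ ((~~a \/ b) \/ c)) = max(0, 0.2) = 0.2
Checking all 216 assignments confirms none give a value below 0.20.

0.20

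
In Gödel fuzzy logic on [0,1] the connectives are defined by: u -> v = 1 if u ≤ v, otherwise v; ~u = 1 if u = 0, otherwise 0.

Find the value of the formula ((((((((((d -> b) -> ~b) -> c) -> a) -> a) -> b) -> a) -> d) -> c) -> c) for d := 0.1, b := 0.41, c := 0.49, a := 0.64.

(d -> b): 0.1 ≤ 0.41, so result = 1
~b: Gödel ¬ of 0.41 = 0 (operand ≠ 0)
((d -> b) -> ~b): 1 > 0, so result = 0
(((d -> b) -> ~b) -> c): 0 ≤ 0.49, so result = 1
((((d -> b) -> ~b) -> c) -> a): 1 > 0.64, so result = 0.64
(((((d -> b) -> ~b) -> c) -> a) -> a): 0.64 ≤ 0.64, so result = 1
((((((d -> b) -> ~b) -> c) -> a) -> a) -> b): 1 > 0.41, so result = 0.41
(((((((d -> b) -> ~b) -> c) -> a) -> a) -> b) -> a): 0.41 ≤ 0.64, so result = 1
((((((((d -> b) -> ~b) -> c) -> a) -> a) -> b) -> a) -> d): 1 > 0.1, so result = 0.1
(((((((((d -> b) -> ~b) -> c) -> a) -> a) -> b) -> a) -> d) -> c): 0.1 ≤ 0.49, so result = 1
((((((((((d -> b) -> ~b) -> c) -> a) -> a) -> b) -> a) -> d) -> c) -> c): 1 > 0.49, so result = 0.49

0.49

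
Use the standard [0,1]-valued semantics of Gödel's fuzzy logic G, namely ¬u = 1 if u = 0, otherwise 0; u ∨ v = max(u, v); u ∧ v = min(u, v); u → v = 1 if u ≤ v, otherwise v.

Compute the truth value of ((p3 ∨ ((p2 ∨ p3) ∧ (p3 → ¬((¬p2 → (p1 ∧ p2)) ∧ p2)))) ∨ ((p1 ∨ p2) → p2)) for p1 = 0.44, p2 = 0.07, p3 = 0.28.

(p2 ∨ p3) = max(0.07, 0.28) = 0.28
¬p2: Gödel ¬ of 0.07 = 0 (operand ≠ 0)
(p1 ∧ p2) = min(0.44, 0.07) = 0.07
(¬p2 → (p1 ∧ p2)): 0 ≤ 0.07, so result = 1
((¬p2 → (p1 ∧ p2)) ∧ p2) = min(1, 0.07) = 0.07
¬((¬p2 → (p1 ∧ p2)) ∧ p2): Gödel ¬ of 0.07 = 0 (operand ≠ 0)
(p3 → ¬((¬p2 → (p1 ∧ p2)) ∧ p2)): 0.28 > 0, so result = 0
((p2 ∨ p3) ∧ (p3 → ¬((¬p2 → (p1 ∧ p2)) ∧ p2))) = min(0.28, 0) = 0
(p3 ∨ ((p2 ∨ p3) ∧ (p3 → ¬((¬p2 → (p1 ∧ p2)) ∧ p2)))) = max(0.28, 0) = 0.28
(p1 ∨ p2) = max(0.44, 0.07) = 0.44
((p1 ∨ p2) → p2): 0.44 > 0.07, so result = 0.07
((p3 ∨ ((p2 ∨ p3) ∧ (p3 → ¬((¬p2 → (p1 ∧ p2)) ∧ p2)))) ∨ ((p1 ∨ p2) → p2)) = max(0.28, 0.07) = 0.28

0.28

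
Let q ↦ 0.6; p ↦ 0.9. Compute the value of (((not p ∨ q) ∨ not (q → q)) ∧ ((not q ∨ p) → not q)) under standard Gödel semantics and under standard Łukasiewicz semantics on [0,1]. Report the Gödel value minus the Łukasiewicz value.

Gödel evaluation:
  not p: Gödel ¬ of 0.9 = 0 (operand ≠ 0)
  (not p ∨ q) = max(0, 0.6) = 0.6
  (q → q): 0.6 ≤ 0.6, so result = 1
  not (q → q): Gödel ¬ of 1 = 0 (operand ≠ 0)
  ((not p ∨ q) ∨ not (q → q)) = max(0.6, 0) = 0.6
  not q: Gödel ¬ of 0.6 = 0 (operand ≠ 0)
  (not q ∨ p) = max(0, 0.9) = 0.9
  not q: Gödel ¬ of 0.6 = 0 (operand ≠ 0)
  ((not q ∨ p) → not q): 0.9 > 0, so result = 0
  (((not p ∨ q) ∨ not (q → q)) ∧ ((not q ∨ p) → not q)) = min(0.6, 0) = 0
  Gödel value = 0
Łukasiewicz evaluation:
  not p: Łukasiewicz ¬ gives 1 − 0.9 = 0.1
  (not p ∨ q) = max(0.1, 0.6) = 0.6
  (q → q): min(1, 1 − 0.6 + 0.6) = 1
  not (q → q): Łukasiewicz ¬ gives 1 − 1 = 0
  ((not p ∨ q) ∨ not (q → q)) = max(0.6, 0) = 0.6
  not q: Łukasiewicz ¬ gives 1 − 0.6 = 0.4
  (not q ∨ p) = max(0.4, 0.9) = 0.9
  not q: Łukasiewicz ¬ gives 1 − 0.6 = 0.4
  ((not q ∨ p) → not q): min(1, 1 − 0.9 + 0.4) = 0.5
  (((not p ∨ q) ∨ not (q → q)) ∧ ((not q ∨ p) → not q)) = min(0.6, 0.5) = 0.5
  Łukasiewicz value = 0.5
Difference: 0 − 0.5 = -0.50

-0.50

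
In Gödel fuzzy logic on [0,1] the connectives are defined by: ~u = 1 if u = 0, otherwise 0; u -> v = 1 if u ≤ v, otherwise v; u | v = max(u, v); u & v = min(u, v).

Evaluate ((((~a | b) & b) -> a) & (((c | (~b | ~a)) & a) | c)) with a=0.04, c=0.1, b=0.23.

0.04

~a: Gödel ¬ of 0.04 = 0 (operand ≠ 0)
(~a | b) = max(0, 0.23) = 0.23
((~a | b) & b) = min(0.23, 0.23) = 0.23
(((~a | b) & b) -> a): 0.23 > 0.04, so result = 0.04
~b: Gödel ¬ of 0.23 = 0 (operand ≠ 0)
~a: Gödel ¬ of 0.04 = 0 (operand ≠ 0)
(~b | ~a) = max(0, 0) = 0
(c | (~b | ~a)) = max(0.1, 0) = 0.1
((c | (~b | ~a)) & a) = min(0.1, 0.04) = 0.04
(((c | (~b | ~a)) & a) | c) = max(0.04, 0.1) = 0.1
((((~a | b) & b) -> a) & (((c | (~b | ~a)) & a) | c)) = min(0.04, 0.1) = 0.04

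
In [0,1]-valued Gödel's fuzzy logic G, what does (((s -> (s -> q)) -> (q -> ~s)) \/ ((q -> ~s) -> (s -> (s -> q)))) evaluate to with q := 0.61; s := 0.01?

1.00

(s -> q): 0.01 ≤ 0.61, so result = 1
(s -> (s -> q)): 0.01 ≤ 1, so result = 1
~s: Gödel ¬ of 0.01 = 0 (operand ≠ 0)
(q -> ~s): 0.61 > 0, so result = 0
((s -> (s -> q)) -> (q -> ~s)): 1 > 0, so result = 0
~s: Gödel ¬ of 0.01 = 0 (operand ≠ 0)
(q -> ~s): 0.61 > 0, so result = 0
(s -> q): 0.01 ≤ 0.61, so result = 1
(s -> (s -> q)): 0.01 ≤ 1, so result = 1
((q -> ~s) -> (s -> (s -> q))): 0 ≤ 1, so result = 1
(((s -> (s -> q)) -> (q -> ~s)) \/ ((q -> ~s) -> (s -> (s -> q)))) = max(0, 1) = 1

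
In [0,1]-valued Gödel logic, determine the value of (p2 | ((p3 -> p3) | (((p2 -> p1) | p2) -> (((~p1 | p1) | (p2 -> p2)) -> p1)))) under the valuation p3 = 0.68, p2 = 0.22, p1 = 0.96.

(p3 -> p3): 0.68 ≤ 0.68, so result = 1
(p2 -> p1): 0.22 ≤ 0.96, so result = 1
((p2 -> p1) | p2) = max(1, 0.22) = 1
~p1: Gödel ¬ of 0.96 = 0 (operand ≠ 0)
(~p1 | p1) = max(0, 0.96) = 0.96
(p2 -> p2): 0.22 ≤ 0.22, so result = 1
((~p1 | p1) | (p2 -> p2)) = max(0.96, 1) = 1
(((~p1 | p1) | (p2 -> p2)) -> p1): 1 > 0.96, so result = 0.96
(((p2 -> p1) | p2) -> (((~p1 | p1) | (p2 -> p2)) -> p1)): 1 > 0.96, so result = 0.96
((p3 -> p3) | (((p2 -> p1) | p2) -> (((~p1 | p1) | (p2 -> p2)) -> p1))) = max(1, 0.96) = 1
(p2 | ((p3 -> p3) | (((p2 -> p1) | p2) -> (((~p1 | p1) | (p2 -> p2)) -> p1)))) = max(0.22, 1) = 1

1.00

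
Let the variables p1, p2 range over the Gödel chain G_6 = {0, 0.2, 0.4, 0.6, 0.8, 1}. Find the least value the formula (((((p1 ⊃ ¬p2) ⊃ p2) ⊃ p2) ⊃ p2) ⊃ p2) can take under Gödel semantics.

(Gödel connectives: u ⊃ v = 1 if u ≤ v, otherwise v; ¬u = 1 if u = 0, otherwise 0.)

0.20

The minimum is attained at p1 = 0.2, p2 = 0.2:
  ¬p2: Gödel ¬ of 0.2 = 0 (operand ≠ 0)
  (p1 ⊃ ¬p2): 0.2 > 0, so result = 0
  ((p1 ⊃ ¬p2) ⊃ p2): 0 ≤ 0.2, so result = 1
  (((p1 ⊃ ¬p2) ⊃ p2) ⊃ p2): 1 > 0.2, so result = 0.2
  ((((p1 ⊃ ¬p2) ⊃ p2) ⊃ p2) ⊃ p2): 0.2 ≤ 0.2, so result = 1
  (((((p1 ⊃ ¬p2) ⊃ p2) ⊃ p2) ⊃ p2) ⊃ p2): 1 > 0.2, so result = 0.2
Checking all 36 assignments confirms none give a value below 0.20.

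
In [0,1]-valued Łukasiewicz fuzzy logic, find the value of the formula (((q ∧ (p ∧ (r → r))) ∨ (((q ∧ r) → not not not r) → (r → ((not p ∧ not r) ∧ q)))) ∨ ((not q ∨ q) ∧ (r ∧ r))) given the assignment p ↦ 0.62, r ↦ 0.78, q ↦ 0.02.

(r → r): min(1, 1 − 0.78 + 0.78) = 1
(p ∧ (r → r)) = min(0.62, 1) = 0.62
(q ∧ (p ∧ (r → r))) = min(0.02, 0.62) = 0.02
(q ∧ r) = min(0.02, 0.78) = 0.02
not r: Łukasiewicz ¬ gives 1 − 0.78 = 0.22
not not r: Łukasiewicz ¬ gives 1 − 0.22 = 0.78
not not not r: Łukasiewicz ¬ gives 1 − 0.78 = 0.22
((q ∧ r) → not not not r): min(1, 1 − 0.02 + 0.22) = 1
not p: Łukasiewicz ¬ gives 1 − 0.62 = 0.38
not r: Łukasiewicz ¬ gives 1 − 0.78 = 0.22
(not p ∧ not r) = min(0.38, 0.22) = 0.22
((not p ∧ not r) ∧ q) = min(0.22, 0.02) = 0.02
(r → ((not p ∧ not r) ∧ q)): min(1, 1 − 0.78 + 0.02) = 0.24
(((q ∧ r) → not not not r) → (r → ((not p ∧ not r) ∧ q))): min(1, 1 − 1 + 0.24) = 0.24
((q ∧ (p ∧ (r → r))) ∨ (((q ∧ r) → not not not r) → (r → ((not p ∧ not r) ∧ q)))) = max(0.02, 0.24) = 0.24
not q: Łukasiewicz ¬ gives 1 − 0.02 = 0.98
(not q ∨ q) = max(0.98, 0.02) = 0.98
(r ∧ r) = min(0.78, 0.78) = 0.78
((not q ∨ q) ∧ (r ∧ r)) = min(0.98, 0.78) = 0.78
(((q ∧ (p ∧ (r → r))) ∨ (((q ∧ r) → not not not r) → (r → ((not p ∧ not r) ∧ q)))) ∨ ((not q ∨ q) ∧ (r ∧ r))) = max(0.24, 0.78) = 0.78

0.78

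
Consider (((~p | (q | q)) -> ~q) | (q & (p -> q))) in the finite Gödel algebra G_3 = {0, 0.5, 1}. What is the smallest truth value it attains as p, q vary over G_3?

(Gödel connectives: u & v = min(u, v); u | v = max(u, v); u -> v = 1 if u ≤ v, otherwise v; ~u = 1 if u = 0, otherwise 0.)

The minimum is attained at p = 0, q = 0.5:
  ~p: Gödel ¬ of 0 = 1 (operand is 0)
  (q | q) = max(0.5, 0.5) = 0.5
  (~p | (q | q)) = max(1, 0.5) = 1
  ~q: Gödel ¬ of 0.5 = 0 (operand ≠ 0)
  ((~p | (q | q)) -> ~q): 1 > 0, so result = 0
  (p -> q): 0 ≤ 0.5, so result = 1
  (q & (p -> q)) = min(0.5, 1) = 0.5
  (((~p | (q | q)) -> ~q) | (q & (p -> q))) = max(0, 0.5) = 0.5
Checking all 9 assignments confirms none give a value below 0.50.

0.50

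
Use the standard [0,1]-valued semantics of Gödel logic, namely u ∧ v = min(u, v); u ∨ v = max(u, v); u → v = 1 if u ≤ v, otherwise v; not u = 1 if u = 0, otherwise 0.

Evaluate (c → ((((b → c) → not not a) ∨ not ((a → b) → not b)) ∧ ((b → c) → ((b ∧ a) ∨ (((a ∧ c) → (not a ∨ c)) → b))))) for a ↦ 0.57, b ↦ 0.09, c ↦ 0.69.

(b → c): 0.09 ≤ 0.69, so result = 1
not a: Gödel ¬ of 0.57 = 0 (operand ≠ 0)
not not a: Gödel ¬ of 0 = 1 (operand is 0)
((b → c) → not not a): 1 ≤ 1, so result = 1
(a → b): 0.57 > 0.09, so result = 0.09
not b: Gödel ¬ of 0.09 = 0 (operand ≠ 0)
((a → b) → not b): 0.09 > 0, so result = 0
not ((a → b) → not b): Gödel ¬ of 0 = 1 (operand is 0)
(((b → c) → not not a) ∨ not ((a → b) → not b)) = max(1, 1) = 1
(b → c): 0.09 ≤ 0.69, so result = 1
(b ∧ a) = min(0.09, 0.57) = 0.09
(a ∧ c) = min(0.57, 0.69) = 0.57
not a: Gödel ¬ of 0.57 = 0 (operand ≠ 0)
(not a ∨ c) = max(0, 0.69) = 0.69
((a ∧ c) → (not a ∨ c)): 0.57 ≤ 0.69, so result = 1
(((a ∧ c) → (not a ∨ c)) → b): 1 > 0.09, so result = 0.09
((b ∧ a) ∨ (((a ∧ c) → (not a ∨ c)) → b)) = max(0.09, 0.09) = 0.09
((b → c) → ((b ∧ a) ∨ (((a ∧ c) → (not a ∨ c)) → b))): 1 > 0.09, so result = 0.09
((((b → c) → not not a) ∨ not ((a → b) → not b)) ∧ ((b → c) → ((b ∧ a) ∨ (((a ∧ c) → (not a ∨ c)) → b)))) = min(1, 0.09) = 0.09
(c → ((((b → c) → not not a) ∨ not ((a → b) → not b)) ∧ ((b → c) → ((b ∧ a) ∨ (((a ∧ c) → (not a ∨ c)) → b))))): 0.69 > 0.09, so result = 0.09

0.09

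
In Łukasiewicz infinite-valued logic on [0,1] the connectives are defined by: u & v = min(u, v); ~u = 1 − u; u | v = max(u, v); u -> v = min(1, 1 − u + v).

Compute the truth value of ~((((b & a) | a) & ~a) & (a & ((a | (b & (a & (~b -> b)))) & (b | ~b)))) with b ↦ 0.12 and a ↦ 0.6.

0.60

(b & a) = min(0.12, 0.6) = 0.12
((b & a) | a) = max(0.12, 0.6) = 0.6
~a: Łukasiewicz ¬ gives 1 − 0.6 = 0.4
(((b & a) | a) & ~a) = min(0.6, 0.4) = 0.4
~b: Łukasiewicz ¬ gives 1 − 0.12 = 0.88
(~b -> b): min(1, 1 − 0.88 + 0.12) = 0.24
(a & (~b -> b)) = min(0.6, 0.24) = 0.24
(b & (a & (~b -> b))) = min(0.12, 0.24) = 0.12
(a | (b & (a & (~b -> b)))) = max(0.6, 0.12) = 0.6
~b: Łukasiewicz ¬ gives 1 − 0.12 = 0.88
(b | ~b) = max(0.12, 0.88) = 0.88
((a | (b & (a & (~b -> b)))) & (b | ~b)) = min(0.6, 0.88) = 0.6
(a & ((a | (b & (a & (~b -> b)))) & (b | ~b))) = min(0.6, 0.6) = 0.6
((((b & a) | a) & ~a) & (a & ((a | (b & (a & (~b -> b)))) & (b | ~b)))) = min(0.4, 0.6) = 0.4
~((((b & a) | a) & ~a) & (a & ((a | (b & (a & (~b -> b)))) & (b | ~b)))): Łukasiewicz ¬ gives 1 − 0.4 = 0.6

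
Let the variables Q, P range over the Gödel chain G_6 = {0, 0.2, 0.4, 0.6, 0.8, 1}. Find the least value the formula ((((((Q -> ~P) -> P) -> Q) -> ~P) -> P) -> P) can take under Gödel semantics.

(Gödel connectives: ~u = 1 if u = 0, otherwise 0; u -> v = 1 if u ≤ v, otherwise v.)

The minimum is attained at Q = 0.2, P = 0.2:
  ~P: Gödel ¬ of 0.2 = 0 (operand ≠ 0)
  (Q -> ~P): 0.2 > 0, so result = 0
  ((Q -> ~P) -> P): 0 ≤ 0.2, so result = 1
  (((Q -> ~P) -> P) -> Q): 1 > 0.2, so result = 0.2
  ~P: Gödel ¬ of 0.2 = 0 (operand ≠ 0)
  ((((Q -> ~P) -> P) -> Q) -> ~P): 0.2 > 0, so result = 0
  (((((Q -> ~P) -> P) -> Q) -> ~P) -> P): 0 ≤ 0.2, so result = 1
  ((((((Q -> ~P) -> P) -> Q) -> ~P) -> P) -> P): 1 > 0.2, so result = 0.2
Checking all 36 assignments confirms none give a value below 0.20.

0.20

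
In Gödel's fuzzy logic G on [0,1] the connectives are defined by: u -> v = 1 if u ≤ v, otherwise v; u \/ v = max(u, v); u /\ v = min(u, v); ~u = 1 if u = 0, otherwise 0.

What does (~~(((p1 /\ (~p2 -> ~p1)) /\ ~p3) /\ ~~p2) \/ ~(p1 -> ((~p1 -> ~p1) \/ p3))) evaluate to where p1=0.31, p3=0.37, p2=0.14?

~p2: Gödel ¬ of 0.14 = 0 (operand ≠ 0)
~p1: Gödel ¬ of 0.31 = 0 (operand ≠ 0)
(~p2 -> ~p1): 0 ≤ 0, so result = 1
(p1 /\ (~p2 -> ~p1)) = min(0.31, 1) = 0.31
~p3: Gödel ¬ of 0.37 = 0 (operand ≠ 0)
((p1 /\ (~p2 -> ~p1)) /\ ~p3) = min(0.31, 0) = 0
~p2: Gödel ¬ of 0.14 = 0 (operand ≠ 0)
~~p2: Gödel ¬ of 0 = 1 (operand is 0)
(((p1 /\ (~p2 -> ~p1)) /\ ~p3) /\ ~~p2) = min(0, 1) = 0
~(((p1 /\ (~p2 -> ~p1)) /\ ~p3) /\ ~~p2): Gödel ¬ of 0 = 1 (operand is 0)
~~(((p1 /\ (~p2 -> ~p1)) /\ ~p3) /\ ~~p2): Gödel ¬ of 1 = 0 (operand ≠ 0)
~p1: Gödel ¬ of 0.31 = 0 (operand ≠ 0)
~p1: Gödel ¬ of 0.31 = 0 (operand ≠ 0)
(~p1 -> ~p1): 0 ≤ 0, so result = 1
((~p1 -> ~p1) \/ p3) = max(1, 0.37) = 1
(p1 -> ((~p1 -> ~p1) \/ p3)): 0.31 ≤ 1, so result = 1
~(p1 -> ((~p1 -> ~p1) \/ p3)): Gödel ¬ of 1 = 0 (operand ≠ 0)
(~~(((p1 /\ (~p2 -> ~p1)) /\ ~p3) /\ ~~p2) \/ ~(p1 -> ((~p1 -> ~p1) \/ p3))) = max(0, 0) = 0

0.00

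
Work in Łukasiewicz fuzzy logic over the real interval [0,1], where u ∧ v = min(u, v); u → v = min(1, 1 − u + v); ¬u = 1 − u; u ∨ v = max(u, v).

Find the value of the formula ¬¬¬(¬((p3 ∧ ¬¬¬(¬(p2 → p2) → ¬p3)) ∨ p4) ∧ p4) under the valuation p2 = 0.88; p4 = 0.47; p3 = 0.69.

(p2 → p2): min(1, 1 − 0.88 + 0.88) = 1
¬(p2 → p2): Łukasiewicz ¬ gives 1 − 1 = 0
¬p3: Łukasiewicz ¬ gives 1 − 0.69 = 0.31
(¬(p2 → p2) → ¬p3): min(1, 1 − 0 + 0.31) = 1
¬(¬(p2 → p2) → ¬p3): Łukasiewicz ¬ gives 1 − 1 = 0
¬¬(¬(p2 → p2) → ¬p3): Łukasiewicz ¬ gives 1 − 0 = 1
¬¬¬(¬(p2 → p2) → ¬p3): Łukasiewicz ¬ gives 1 − 1 = 0
(p3 ∧ ¬¬¬(¬(p2 → p2) → ¬p3)) = min(0.69, 0) = 0
((p3 ∧ ¬¬¬(¬(p2 → p2) → ¬p3)) ∨ p4) = max(0, 0.47) = 0.47
¬((p3 ∧ ¬¬¬(¬(p2 → p2) → ¬p3)) ∨ p4): Łukasiewicz ¬ gives 1 − 0.47 = 0.53
(¬((p3 ∧ ¬¬¬(¬(p2 → p2) → ¬p3)) ∨ p4) ∧ p4) = min(0.53, 0.47) = 0.47
¬(¬((p3 ∧ ¬¬¬(¬(p2 → p2) → ¬p3)) ∨ p4) ∧ p4): Łukasiewicz ¬ gives 1 − 0.47 = 0.53
¬¬(¬((p3 ∧ ¬¬¬(¬(p2 → p2) → ¬p3)) ∨ p4) ∧ p4): Łukasiewicz ¬ gives 1 − 0.53 = 0.47
¬¬¬(¬((p3 ∧ ¬¬¬(¬(p2 → p2) → ¬p3)) ∨ p4) ∧ p4): Łukasiewicz ¬ gives 1 − 0.47 = 0.53

0.53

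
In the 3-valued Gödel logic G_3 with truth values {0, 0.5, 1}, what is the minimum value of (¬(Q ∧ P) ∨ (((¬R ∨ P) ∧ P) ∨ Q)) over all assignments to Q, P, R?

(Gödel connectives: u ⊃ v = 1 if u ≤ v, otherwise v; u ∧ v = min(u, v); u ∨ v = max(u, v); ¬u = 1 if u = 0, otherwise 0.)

The minimum is attained at Q = 0.5, P = 0.5, R = 0:
  (Q ∧ P) = min(0.5, 0.5) = 0.5
  ¬(Q ∧ P): Gödel ¬ of 0.5 = 0 (operand ≠ 0)
  ¬R: Gödel ¬ of 0 = 1 (operand is 0)
  (¬R ∨ P) = max(1, 0.5) = 1
  ((¬R ∨ P) ∧ P) = min(1, 0.5) = 0.5
  (((¬R ∨ P) ∧ P) ∨ Q) = max(0.5, 0.5) = 0.5
  (¬(Q ∧ P) ∨ (((¬R ∨ P) ∧ P) ∨ Q)) = max(0, 0.5) = 0.5
Checking all 27 assignments confirms none give a value below 0.50.

0.50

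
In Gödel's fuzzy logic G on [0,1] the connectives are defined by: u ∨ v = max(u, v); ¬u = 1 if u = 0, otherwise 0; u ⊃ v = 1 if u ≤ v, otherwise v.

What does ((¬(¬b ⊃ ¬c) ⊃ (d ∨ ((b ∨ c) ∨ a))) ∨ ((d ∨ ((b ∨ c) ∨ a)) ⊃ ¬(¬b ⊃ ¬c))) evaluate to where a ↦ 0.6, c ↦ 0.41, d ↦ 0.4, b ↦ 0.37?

¬b: Gödel ¬ of 0.37 = 0 (operand ≠ 0)
¬c: Gödel ¬ of 0.41 = 0 (operand ≠ 0)
(¬b ⊃ ¬c): 0 ≤ 0, so result = 1
¬(¬b ⊃ ¬c): Gödel ¬ of 1 = 0 (operand ≠ 0)
(b ∨ c) = max(0.37, 0.41) = 0.41
((b ∨ c) ∨ a) = max(0.41, 0.6) = 0.6
(d ∨ ((b ∨ c) ∨ a)) = max(0.4, 0.6) = 0.6
(¬(¬b ⊃ ¬c) ⊃ (d ∨ ((b ∨ c) ∨ a))): 0 ≤ 0.6, so result = 1
(b ∨ c) = max(0.37, 0.41) = 0.41
((b ∨ c) ∨ a) = max(0.41, 0.6) = 0.6
(d ∨ ((b ∨ c) ∨ a)) = max(0.4, 0.6) = 0.6
¬b: Gödel ¬ of 0.37 = 0 (operand ≠ 0)
¬c: Gödel ¬ of 0.41 = 0 (operand ≠ 0)
(¬b ⊃ ¬c): 0 ≤ 0, so result = 1
¬(¬b ⊃ ¬c): Gödel ¬ of 1 = 0 (operand ≠ 0)
((d ∨ ((b ∨ c) ∨ a)) ⊃ ¬(¬b ⊃ ¬c)): 0.6 > 0, so result = 0
((¬(¬b ⊃ ¬c) ⊃ (d ∨ ((b ∨ c) ∨ a))) ∨ ((d ∨ ((b ∨ c) ∨ a)) ⊃ ¬(¬b ⊃ ¬c))) = max(1, 0) = 1

1.00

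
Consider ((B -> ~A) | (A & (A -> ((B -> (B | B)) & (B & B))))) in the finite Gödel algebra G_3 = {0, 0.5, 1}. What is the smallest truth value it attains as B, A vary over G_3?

0.50

The minimum is attained at B = 0.5, A = 0.5:
  ~A: Gödel ¬ of 0.5 = 0 (operand ≠ 0)
  (B -> ~A): 0.5 > 0, so result = 0
  (B | B) = max(0.5, 0.5) = 0.5
  (B -> (B | B)): 0.5 ≤ 0.5, so result = 1
  (B & B) = min(0.5, 0.5) = 0.5
  ((B -> (B | B)) & (B & B)) = min(1, 0.5) = 0.5
  (A -> ((B -> (B | B)) & (B & B))): 0.5 ≤ 0.5, so result = 1
  (A & (A -> ((B -> (B | B)) & (B & B)))) = min(0.5, 1) = 0.5
  ((B -> ~A) | (A & (A -> ((B -> (B | B)) & (B & B))))) = max(0, 0.5) = 0.5
Checking all 9 assignments confirms none give a value below 0.50.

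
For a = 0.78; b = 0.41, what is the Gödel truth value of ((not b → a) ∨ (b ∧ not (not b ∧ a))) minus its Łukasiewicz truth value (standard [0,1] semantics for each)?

0.00

Gödel evaluation:
  not b: Gödel ¬ of 0.41 = 0 (operand ≠ 0)
  (not b → a): 0 ≤ 0.78, so result = 1
  not b: Gödel ¬ of 0.41 = 0 (operand ≠ 0)
  (not b ∧ a) = min(0, 0.78) = 0
  not (not b ∧ a): Gödel ¬ of 0 = 1 (operand is 0)
  (b ∧ not (not b ∧ a)) = min(0.41, 1) = 0.41
  ((not b → a) ∨ (b ∧ not (not b ∧ a))) = max(1, 0.41) = 1
  Gödel value = 1
Łukasiewicz evaluation:
  not b: Łukasiewicz ¬ gives 1 − 0.41 = 0.59
  (not b → a): min(1, 1 − 0.59 + 0.78) = 1
  not b: Łukasiewicz ¬ gives 1 − 0.41 = 0.59
  (not b ∧ a) = min(0.59, 0.78) = 0.59
  not (not b ∧ a): Łukasiewicz ¬ gives 1 − 0.59 = 0.41
  (b ∧ not (not b ∧ a)) = min(0.41, 0.41) = 0.41
  ((not b → a) ∨ (b ∧ not (not b ∧ a))) = max(1, 0.41) = 1
  Łukasiewicz value = 1
Difference: 1 − 1 = 0.00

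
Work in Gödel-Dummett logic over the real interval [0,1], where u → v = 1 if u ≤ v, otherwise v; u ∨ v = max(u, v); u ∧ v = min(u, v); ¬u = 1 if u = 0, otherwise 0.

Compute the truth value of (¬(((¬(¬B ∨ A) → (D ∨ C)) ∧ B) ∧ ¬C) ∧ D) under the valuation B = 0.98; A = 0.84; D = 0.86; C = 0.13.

¬B: Gödel ¬ of 0.98 = 0 (operand ≠ 0)
(¬B ∨ A) = max(0, 0.84) = 0.84
¬(¬B ∨ A): Gödel ¬ of 0.84 = 0 (operand ≠ 0)
(D ∨ C) = max(0.86, 0.13) = 0.86
(¬(¬B ∨ A) → (D ∨ C)): 0 ≤ 0.86, so result = 1
((¬(¬B ∨ A) → (D ∨ C)) ∧ B) = min(1, 0.98) = 0.98
¬C: Gödel ¬ of 0.13 = 0 (operand ≠ 0)
(((¬(¬B ∨ A) → (D ∨ C)) ∧ B) ∧ ¬C) = min(0.98, 0) = 0
¬(((¬(¬B ∨ A) → (D ∨ C)) ∧ B) ∧ ¬C): Gödel ¬ of 0 = 1 (operand is 0)
(¬(((¬(¬B ∨ A) → (D ∨ C)) ∧ B) ∧ ¬C) ∧ D) = min(1, 0.86) = 0.86

0.86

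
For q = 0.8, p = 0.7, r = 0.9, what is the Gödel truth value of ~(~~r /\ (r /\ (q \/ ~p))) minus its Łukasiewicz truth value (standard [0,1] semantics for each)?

Gödel evaluation:
  ~r: Gödel ¬ of 0.9 = 0 (operand ≠ 0)
  ~~r: Gödel ¬ of 0 = 1 (operand is 0)
  ~p: Gödel ¬ of 0.7 = 0 (operand ≠ 0)
  (q \/ ~p) = max(0.8, 0) = 0.8
  (r /\ (q \/ ~p)) = min(0.9, 0.8) = 0.8
  (~~r /\ (r /\ (q \/ ~p))) = min(1, 0.8) = 0.8
  ~(~~r /\ (r /\ (q \/ ~p))): Gödel ¬ of 0.8 = 0 (operand ≠ 0)
  Gödel value = 0
Łukasiewicz evaluation:
  ~r: Łukasiewicz ¬ gives 1 − 0.9 = 0.1
  ~~r: Łukasiewicz ¬ gives 1 − 0.1 = 0.9
  ~p: Łukasiewicz ¬ gives 1 − 0.7 = 0.3
  (q \/ ~p) = max(0.8, 0.3) = 0.8
  (r /\ (q \/ ~p)) = min(0.9, 0.8) = 0.8
  (~~r /\ (r /\ (q \/ ~p))) = min(0.9, 0.8) = 0.8
  ~(~~r /\ (r /\ (q \/ ~p))): Łukasiewicz ¬ gives 1 − 0.8 = 0.2
  Łukasiewicz value = 0.2
Difference: 0 − 0.2 = -0.20

-0.20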